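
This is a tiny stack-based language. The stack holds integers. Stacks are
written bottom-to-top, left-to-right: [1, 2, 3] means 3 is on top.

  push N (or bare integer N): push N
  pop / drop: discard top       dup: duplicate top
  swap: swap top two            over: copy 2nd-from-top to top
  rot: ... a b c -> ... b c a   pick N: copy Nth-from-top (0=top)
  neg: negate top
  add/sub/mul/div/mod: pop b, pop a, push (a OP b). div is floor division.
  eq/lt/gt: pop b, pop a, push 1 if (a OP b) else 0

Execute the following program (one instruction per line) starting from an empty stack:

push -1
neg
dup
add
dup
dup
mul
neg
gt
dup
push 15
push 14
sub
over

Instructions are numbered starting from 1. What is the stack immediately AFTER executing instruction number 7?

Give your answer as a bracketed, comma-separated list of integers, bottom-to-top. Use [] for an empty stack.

Step 1 ('push -1'): [-1]
Step 2 ('neg'): [1]
Step 3 ('dup'): [1, 1]
Step 4 ('add'): [2]
Step 5 ('dup'): [2, 2]
Step 6 ('dup'): [2, 2, 2]
Step 7 ('mul'): [2, 4]

Answer: [2, 4]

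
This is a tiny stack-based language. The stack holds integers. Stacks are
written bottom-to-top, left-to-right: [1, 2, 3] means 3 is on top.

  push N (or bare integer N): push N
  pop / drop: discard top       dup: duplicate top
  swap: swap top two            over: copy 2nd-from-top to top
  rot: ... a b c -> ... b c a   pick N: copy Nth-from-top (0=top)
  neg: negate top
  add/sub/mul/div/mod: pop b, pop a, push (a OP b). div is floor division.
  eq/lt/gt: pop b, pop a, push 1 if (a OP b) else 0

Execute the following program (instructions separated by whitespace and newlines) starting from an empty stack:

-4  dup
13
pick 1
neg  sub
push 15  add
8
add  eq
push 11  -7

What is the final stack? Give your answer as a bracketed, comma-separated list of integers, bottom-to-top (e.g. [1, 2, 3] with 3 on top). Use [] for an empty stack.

After 'push -4': [-4]
After 'dup': [-4, -4]
After 'push 13': [-4, -4, 13]
After 'pick 1': [-4, -4, 13, -4]
After 'neg': [-4, -4, 13, 4]
After 'sub': [-4, -4, 9]
After 'push 15': [-4, -4, 9, 15]
After 'add': [-4, -4, 24]
After 'push 8': [-4, -4, 24, 8]
After 'add': [-4, -4, 32]
After 'eq': [-4, 0]
After 'push 11': [-4, 0, 11]
After 'push -7': [-4, 0, 11, -7]

Answer: [-4, 0, 11, -7]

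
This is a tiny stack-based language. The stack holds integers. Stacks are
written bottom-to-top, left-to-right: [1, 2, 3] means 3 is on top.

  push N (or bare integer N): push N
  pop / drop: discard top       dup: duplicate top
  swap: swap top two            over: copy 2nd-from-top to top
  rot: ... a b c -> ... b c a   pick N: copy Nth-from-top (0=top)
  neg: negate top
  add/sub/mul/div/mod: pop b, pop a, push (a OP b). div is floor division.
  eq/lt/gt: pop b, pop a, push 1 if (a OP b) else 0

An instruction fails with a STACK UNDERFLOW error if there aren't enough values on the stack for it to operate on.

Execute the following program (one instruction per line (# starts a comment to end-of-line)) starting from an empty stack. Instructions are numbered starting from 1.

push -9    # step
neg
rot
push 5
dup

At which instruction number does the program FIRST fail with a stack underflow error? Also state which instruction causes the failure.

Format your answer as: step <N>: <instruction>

Answer: step 3: rot

Derivation:
Step 1 ('push -9'): stack = [-9], depth = 1
Step 2 ('neg'): stack = [9], depth = 1
Step 3 ('rot'): needs 3 value(s) but depth is 1 — STACK UNDERFLOW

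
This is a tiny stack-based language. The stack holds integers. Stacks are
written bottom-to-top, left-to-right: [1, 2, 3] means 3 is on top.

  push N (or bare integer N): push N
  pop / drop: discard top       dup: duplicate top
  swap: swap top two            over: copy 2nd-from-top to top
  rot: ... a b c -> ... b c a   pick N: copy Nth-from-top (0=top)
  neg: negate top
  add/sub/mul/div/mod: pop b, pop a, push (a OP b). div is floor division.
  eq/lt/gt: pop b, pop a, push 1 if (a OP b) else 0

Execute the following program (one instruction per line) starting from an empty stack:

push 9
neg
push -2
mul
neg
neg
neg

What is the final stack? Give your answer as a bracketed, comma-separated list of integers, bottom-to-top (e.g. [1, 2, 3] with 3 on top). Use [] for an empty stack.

Answer: [-18]

Derivation:
After 'push 9': [9]
After 'neg': [-9]
After 'push -2': [-9, -2]
After 'mul': [18]
After 'neg': [-18]
After 'neg': [18]
After 'neg': [-18]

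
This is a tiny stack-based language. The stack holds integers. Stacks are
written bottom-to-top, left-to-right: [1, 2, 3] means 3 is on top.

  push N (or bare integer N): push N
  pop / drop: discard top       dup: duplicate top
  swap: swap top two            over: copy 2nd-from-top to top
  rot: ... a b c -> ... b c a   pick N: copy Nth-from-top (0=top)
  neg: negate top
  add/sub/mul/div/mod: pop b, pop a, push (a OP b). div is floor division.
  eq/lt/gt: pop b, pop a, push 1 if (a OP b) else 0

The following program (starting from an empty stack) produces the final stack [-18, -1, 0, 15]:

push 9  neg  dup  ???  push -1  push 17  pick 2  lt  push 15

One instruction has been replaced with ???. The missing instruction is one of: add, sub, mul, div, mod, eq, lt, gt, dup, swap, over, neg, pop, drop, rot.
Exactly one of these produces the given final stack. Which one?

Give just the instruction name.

Answer: add

Derivation:
Stack before ???: [-9, -9]
Stack after ???:  [-18]
The instruction that transforms [-9, -9] -> [-18] is: add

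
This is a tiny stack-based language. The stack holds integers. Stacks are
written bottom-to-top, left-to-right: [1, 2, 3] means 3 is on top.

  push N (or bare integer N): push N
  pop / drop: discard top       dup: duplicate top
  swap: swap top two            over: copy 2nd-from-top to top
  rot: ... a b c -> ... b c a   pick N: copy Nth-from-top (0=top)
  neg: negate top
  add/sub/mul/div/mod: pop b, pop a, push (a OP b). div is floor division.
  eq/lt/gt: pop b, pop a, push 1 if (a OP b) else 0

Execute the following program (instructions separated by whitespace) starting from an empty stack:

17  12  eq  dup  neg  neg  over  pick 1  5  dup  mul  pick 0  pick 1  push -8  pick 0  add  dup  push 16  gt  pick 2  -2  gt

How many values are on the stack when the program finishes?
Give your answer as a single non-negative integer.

After 'push 17': stack = [17] (depth 1)
After 'push 12': stack = [17, 12] (depth 2)
After 'eq': stack = [0] (depth 1)
After 'dup': stack = [0, 0] (depth 2)
After 'neg': stack = [0, 0] (depth 2)
After 'neg': stack = [0, 0] (depth 2)
After 'over': stack = [0, 0, 0] (depth 3)
After 'pick 1': stack = [0, 0, 0, 0] (depth 4)
After 'push 5': stack = [0, 0, 0, 0, 5] (depth 5)
After 'dup': stack = [0, 0, 0, 0, 5, 5] (depth 6)
  ...
After 'pick 1': stack = [0, 0, 0, 0, 25, 25, 25] (depth 7)
After 'push -8': stack = [0, 0, 0, 0, 25, 25, 25, -8] (depth 8)
After 'pick 0': stack = [0, 0, 0, 0, 25, 25, 25, -8, -8] (depth 9)
After 'add': stack = [0, 0, 0, 0, 25, 25, 25, -16] (depth 8)
After 'dup': stack = [0, 0, 0, 0, 25, 25, 25, -16, -16] (depth 9)
After 'push 16': stack = [0, 0, 0, 0, 25, 25, 25, -16, -16, 16] (depth 10)
After 'gt': stack = [0, 0, 0, 0, 25, 25, 25, -16, 0] (depth 9)
After 'pick 2': stack = [0, 0, 0, 0, 25, 25, 25, -16, 0, 25] (depth 10)
After 'push -2': stack = [0, 0, 0, 0, 25, 25, 25, -16, 0, 25, -2] (depth 11)
After 'gt': stack = [0, 0, 0, 0, 25, 25, 25, -16, 0, 1] (depth 10)

Answer: 10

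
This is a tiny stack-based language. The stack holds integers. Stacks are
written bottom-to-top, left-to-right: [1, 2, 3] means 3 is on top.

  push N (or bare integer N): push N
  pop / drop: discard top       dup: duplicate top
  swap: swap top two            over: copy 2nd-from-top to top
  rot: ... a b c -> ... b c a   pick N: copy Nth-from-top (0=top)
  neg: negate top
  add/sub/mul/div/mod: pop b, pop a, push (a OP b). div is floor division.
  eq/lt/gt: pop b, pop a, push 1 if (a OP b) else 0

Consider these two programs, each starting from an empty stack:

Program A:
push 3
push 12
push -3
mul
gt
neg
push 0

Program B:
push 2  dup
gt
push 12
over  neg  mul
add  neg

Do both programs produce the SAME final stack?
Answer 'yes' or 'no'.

Answer: no

Derivation:
Program A trace:
  After 'push 3': [3]
  After 'push 12': [3, 12]
  After 'push -3': [3, 12, -3]
  After 'mul': [3, -36]
  After 'gt': [1]
  After 'neg': [-1]
  After 'push 0': [-1, 0]
Program A final stack: [-1, 0]

Program B trace:
  After 'push 2': [2]
  After 'dup': [2, 2]
  After 'gt': [0]
  After 'push 12': [0, 12]
  After 'over': [0, 12, 0]
  After 'neg': [0, 12, 0]
  After 'mul': [0, 0]
  After 'add': [0]
  After 'neg': [0]
Program B final stack: [0]
Same: no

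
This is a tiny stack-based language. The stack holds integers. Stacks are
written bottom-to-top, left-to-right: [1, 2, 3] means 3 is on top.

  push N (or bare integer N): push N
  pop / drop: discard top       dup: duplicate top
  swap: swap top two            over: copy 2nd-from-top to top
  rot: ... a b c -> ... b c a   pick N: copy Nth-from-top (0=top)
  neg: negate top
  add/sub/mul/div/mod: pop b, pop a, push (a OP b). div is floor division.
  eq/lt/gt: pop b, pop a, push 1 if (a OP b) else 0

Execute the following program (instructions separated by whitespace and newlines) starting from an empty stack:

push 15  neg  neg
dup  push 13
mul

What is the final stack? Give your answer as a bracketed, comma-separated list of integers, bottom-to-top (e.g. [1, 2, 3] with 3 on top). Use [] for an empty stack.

After 'push 15': [15]
After 'neg': [-15]
After 'neg': [15]
After 'dup': [15, 15]
After 'push 13': [15, 15, 13]
After 'mul': [15, 195]

Answer: [15, 195]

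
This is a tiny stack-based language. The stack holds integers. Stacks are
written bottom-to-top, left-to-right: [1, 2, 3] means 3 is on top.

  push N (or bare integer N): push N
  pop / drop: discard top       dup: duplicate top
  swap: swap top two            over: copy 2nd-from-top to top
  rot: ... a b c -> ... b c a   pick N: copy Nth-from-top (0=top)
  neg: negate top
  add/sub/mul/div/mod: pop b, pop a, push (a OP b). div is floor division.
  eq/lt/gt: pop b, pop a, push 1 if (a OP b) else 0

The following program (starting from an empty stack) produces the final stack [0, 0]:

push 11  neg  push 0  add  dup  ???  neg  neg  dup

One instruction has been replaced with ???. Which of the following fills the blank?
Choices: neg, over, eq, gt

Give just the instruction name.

Stack before ???: [-11, -11]
Stack after ???:  [0]
Checking each choice:
  neg: produces [-11, 11, 11]
  over: produces [-11, -11, -11, -11]
  eq: produces [1, 1]
  gt: MATCH


Answer: gt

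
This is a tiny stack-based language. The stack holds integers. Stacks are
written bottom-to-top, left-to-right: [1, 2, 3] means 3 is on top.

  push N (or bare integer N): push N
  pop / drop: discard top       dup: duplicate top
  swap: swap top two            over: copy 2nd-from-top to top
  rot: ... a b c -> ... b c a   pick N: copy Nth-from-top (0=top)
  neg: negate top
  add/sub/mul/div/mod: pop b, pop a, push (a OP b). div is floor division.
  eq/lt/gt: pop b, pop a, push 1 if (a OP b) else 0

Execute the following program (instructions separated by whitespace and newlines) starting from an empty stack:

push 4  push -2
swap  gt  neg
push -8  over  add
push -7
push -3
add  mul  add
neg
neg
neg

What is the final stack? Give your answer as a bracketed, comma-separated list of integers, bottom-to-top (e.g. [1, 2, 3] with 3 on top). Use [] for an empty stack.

After 'push 4': [4]
After 'push -2': [4, -2]
After 'swap': [-2, 4]
After 'gt': [0]
After 'neg': [0]
After 'push -8': [0, -8]
After 'over': [0, -8, 0]
After 'add': [0, -8]
After 'push -7': [0, -8, -7]
After 'push -3': [0, -8, -7, -3]
After 'add': [0, -8, -10]
After 'mul': [0, 80]
After 'add': [80]
After 'neg': [-80]
After 'neg': [80]
After 'neg': [-80]

Answer: [-80]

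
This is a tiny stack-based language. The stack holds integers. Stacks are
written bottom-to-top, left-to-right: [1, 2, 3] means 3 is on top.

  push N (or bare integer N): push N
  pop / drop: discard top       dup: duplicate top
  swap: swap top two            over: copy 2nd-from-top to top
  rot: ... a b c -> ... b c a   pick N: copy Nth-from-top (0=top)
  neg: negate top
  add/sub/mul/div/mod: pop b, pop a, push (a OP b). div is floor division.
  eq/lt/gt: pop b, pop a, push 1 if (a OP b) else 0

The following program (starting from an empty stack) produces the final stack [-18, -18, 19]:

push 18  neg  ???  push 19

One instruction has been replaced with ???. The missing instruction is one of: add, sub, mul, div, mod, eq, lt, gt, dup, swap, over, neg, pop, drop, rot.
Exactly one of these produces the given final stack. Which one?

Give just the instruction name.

Answer: dup

Derivation:
Stack before ???: [-18]
Stack after ???:  [-18, -18]
The instruction that transforms [-18] -> [-18, -18] is: dup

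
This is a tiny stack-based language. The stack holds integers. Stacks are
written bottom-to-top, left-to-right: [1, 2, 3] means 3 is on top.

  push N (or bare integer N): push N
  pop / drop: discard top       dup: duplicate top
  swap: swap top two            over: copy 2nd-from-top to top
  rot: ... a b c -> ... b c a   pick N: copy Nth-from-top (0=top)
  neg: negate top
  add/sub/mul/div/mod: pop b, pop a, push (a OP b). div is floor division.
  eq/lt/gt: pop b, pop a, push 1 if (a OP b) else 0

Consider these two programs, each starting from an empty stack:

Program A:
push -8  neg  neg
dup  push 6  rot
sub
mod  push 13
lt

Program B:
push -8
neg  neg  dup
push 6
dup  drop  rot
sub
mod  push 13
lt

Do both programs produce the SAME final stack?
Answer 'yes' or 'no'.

Program A trace:
  After 'push -8': [-8]
  After 'neg': [8]
  After 'neg': [-8]
  After 'dup': [-8, -8]
  After 'push 6': [-8, -8, 6]
  After 'rot': [-8, 6, -8]
  After 'sub': [-8, 14]
  After 'mod': [6]
  After 'push 13': [6, 13]
  After 'lt': [1]
Program A final stack: [1]

Program B trace:
  After 'push -8': [-8]
  After 'neg': [8]
  After 'neg': [-8]
  After 'dup': [-8, -8]
  After 'push 6': [-8, -8, 6]
  After 'dup': [-8, -8, 6, 6]
  After 'drop': [-8, -8, 6]
  After 'rot': [-8, 6, -8]
  After 'sub': [-8, 14]
  After 'mod': [6]
  After 'push 13': [6, 13]
  After 'lt': [1]
Program B final stack: [1]
Same: yes

Answer: yes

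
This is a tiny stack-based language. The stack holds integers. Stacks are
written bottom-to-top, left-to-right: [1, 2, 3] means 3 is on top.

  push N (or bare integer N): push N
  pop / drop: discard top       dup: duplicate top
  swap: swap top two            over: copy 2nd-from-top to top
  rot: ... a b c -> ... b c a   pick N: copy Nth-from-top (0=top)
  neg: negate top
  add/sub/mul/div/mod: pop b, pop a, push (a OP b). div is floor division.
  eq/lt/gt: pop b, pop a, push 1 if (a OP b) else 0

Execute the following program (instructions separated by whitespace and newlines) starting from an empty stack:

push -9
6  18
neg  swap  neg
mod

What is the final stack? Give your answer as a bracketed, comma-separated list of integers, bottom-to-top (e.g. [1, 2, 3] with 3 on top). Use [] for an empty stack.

After 'push -9': [-9]
After 'push 6': [-9, 6]
After 'push 18': [-9, 6, 18]
After 'neg': [-9, 6, -18]
After 'swap': [-9, -18, 6]
After 'neg': [-9, -18, -6]
After 'mod': [-9, 0]

Answer: [-9, 0]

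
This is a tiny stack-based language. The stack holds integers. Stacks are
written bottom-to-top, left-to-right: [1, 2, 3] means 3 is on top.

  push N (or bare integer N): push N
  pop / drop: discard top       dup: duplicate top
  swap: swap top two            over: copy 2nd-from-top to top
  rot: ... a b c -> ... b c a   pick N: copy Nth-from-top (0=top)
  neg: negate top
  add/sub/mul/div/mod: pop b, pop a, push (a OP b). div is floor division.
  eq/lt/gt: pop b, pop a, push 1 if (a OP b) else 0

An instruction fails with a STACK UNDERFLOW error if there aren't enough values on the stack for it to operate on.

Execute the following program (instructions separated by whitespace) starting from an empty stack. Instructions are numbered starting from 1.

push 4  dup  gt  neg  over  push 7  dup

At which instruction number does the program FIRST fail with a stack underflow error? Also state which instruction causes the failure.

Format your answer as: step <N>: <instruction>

Step 1 ('push 4'): stack = [4], depth = 1
Step 2 ('dup'): stack = [4, 4], depth = 2
Step 3 ('gt'): stack = [0], depth = 1
Step 4 ('neg'): stack = [0], depth = 1
Step 5 ('over'): needs 2 value(s) but depth is 1 — STACK UNDERFLOW

Answer: step 5: over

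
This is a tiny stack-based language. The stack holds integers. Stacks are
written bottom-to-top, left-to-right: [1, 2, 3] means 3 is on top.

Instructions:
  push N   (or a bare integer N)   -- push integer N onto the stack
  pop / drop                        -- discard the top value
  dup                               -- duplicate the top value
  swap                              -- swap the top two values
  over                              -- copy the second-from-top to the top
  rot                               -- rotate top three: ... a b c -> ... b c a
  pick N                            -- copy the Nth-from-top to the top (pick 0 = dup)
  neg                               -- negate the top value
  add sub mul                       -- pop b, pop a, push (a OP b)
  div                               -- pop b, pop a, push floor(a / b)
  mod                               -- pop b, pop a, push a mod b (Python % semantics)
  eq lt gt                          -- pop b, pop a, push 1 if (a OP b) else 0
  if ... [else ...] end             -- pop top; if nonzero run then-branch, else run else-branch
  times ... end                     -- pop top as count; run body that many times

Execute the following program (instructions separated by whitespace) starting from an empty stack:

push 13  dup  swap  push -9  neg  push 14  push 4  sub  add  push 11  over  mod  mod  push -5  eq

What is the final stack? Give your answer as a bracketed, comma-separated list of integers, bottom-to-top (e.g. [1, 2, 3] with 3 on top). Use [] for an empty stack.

After 'push 13': [13]
After 'dup': [13, 13]
After 'swap': [13, 13]
After 'push -9': [13, 13, -9]
After 'neg': [13, 13, 9]
After 'push 14': [13, 13, 9, 14]
After 'push 4': [13, 13, 9, 14, 4]
After 'sub': [13, 13, 9, 10]
After 'add': [13, 13, 19]
After 'push 11': [13, 13, 19, 11]
After 'over': [13, 13, 19, 11, 19]
After 'mod': [13, 13, 19, 11]
After 'mod': [13, 13, 8]
After 'push -5': [13, 13, 8, -5]
After 'eq': [13, 13, 0]

Answer: [13, 13, 0]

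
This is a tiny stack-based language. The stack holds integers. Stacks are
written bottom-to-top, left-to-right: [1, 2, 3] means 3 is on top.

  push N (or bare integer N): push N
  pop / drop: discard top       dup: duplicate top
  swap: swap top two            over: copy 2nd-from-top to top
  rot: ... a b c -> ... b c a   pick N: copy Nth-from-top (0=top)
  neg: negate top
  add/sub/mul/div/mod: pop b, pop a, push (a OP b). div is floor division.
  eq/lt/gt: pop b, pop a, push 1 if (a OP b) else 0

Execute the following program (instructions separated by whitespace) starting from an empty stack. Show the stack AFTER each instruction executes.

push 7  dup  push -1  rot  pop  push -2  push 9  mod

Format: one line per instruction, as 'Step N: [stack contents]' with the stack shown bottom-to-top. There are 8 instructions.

Step 1: [7]
Step 2: [7, 7]
Step 3: [7, 7, -1]
Step 4: [7, -1, 7]
Step 5: [7, -1]
Step 6: [7, -1, -2]
Step 7: [7, -1, -2, 9]
Step 8: [7, -1, 7]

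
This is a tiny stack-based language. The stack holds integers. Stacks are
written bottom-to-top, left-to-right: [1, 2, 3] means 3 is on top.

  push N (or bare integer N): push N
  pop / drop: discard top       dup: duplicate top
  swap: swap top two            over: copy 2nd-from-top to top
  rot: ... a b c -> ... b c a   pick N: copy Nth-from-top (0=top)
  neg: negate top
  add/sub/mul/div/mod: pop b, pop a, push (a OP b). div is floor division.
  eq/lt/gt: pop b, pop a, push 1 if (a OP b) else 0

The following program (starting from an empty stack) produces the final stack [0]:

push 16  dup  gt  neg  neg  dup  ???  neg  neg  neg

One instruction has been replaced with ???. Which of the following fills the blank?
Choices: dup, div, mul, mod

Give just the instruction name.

Stack before ???: [0, 0]
Stack after ???:  [0]
Checking each choice:
  dup: produces [0, 0, 0]
  div: division by zero
  mul: MATCH
  mod: modulo by zero


Answer: mul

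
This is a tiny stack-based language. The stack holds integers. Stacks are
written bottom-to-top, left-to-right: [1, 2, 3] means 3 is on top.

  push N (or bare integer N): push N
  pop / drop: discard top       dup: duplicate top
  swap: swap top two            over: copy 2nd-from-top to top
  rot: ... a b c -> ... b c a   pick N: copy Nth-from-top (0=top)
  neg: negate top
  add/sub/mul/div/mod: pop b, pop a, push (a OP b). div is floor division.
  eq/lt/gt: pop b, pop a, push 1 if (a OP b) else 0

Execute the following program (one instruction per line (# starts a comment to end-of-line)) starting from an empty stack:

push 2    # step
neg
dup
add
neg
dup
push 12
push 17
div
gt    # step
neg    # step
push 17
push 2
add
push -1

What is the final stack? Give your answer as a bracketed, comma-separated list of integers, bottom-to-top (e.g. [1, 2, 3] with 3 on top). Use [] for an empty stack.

Answer: [4, -1, 19, -1]

Derivation:
After 'push 2': [2]
After 'neg': [-2]
After 'dup': [-2, -2]
After 'add': [-4]
After 'neg': [4]
After 'dup': [4, 4]
After 'push 12': [4, 4, 12]
After 'push 17': [4, 4, 12, 17]
After 'div': [4, 4, 0]
After 'gt': [4, 1]
After 'neg': [4, -1]
After 'push 17': [4, -1, 17]
After 'push 2': [4, -1, 17, 2]
After 'add': [4, -1, 19]
After 'push -1': [4, -1, 19, -1]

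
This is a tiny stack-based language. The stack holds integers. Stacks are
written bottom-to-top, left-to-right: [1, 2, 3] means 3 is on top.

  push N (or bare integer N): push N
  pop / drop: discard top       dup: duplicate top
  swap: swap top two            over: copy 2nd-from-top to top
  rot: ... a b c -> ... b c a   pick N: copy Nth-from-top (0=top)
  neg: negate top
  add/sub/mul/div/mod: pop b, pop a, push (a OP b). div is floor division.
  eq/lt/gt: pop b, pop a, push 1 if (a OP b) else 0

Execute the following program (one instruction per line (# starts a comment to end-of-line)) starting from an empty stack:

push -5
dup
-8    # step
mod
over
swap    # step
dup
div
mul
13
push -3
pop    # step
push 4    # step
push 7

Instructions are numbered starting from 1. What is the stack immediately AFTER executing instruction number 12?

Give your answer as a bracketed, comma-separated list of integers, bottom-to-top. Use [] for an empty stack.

Step 1 ('push -5'): [-5]
Step 2 ('dup'): [-5, -5]
Step 3 ('-8'): [-5, -5, -8]
Step 4 ('mod'): [-5, -5]
Step 5 ('over'): [-5, -5, -5]
Step 6 ('swap'): [-5, -5, -5]
Step 7 ('dup'): [-5, -5, -5, -5]
Step 8 ('div'): [-5, -5, 1]
Step 9 ('mul'): [-5, -5]
Step 10 ('13'): [-5, -5, 13]
Step 11 ('push -3'): [-5, -5, 13, -3]
Step 12 ('pop'): [-5, -5, 13]

Answer: [-5, -5, 13]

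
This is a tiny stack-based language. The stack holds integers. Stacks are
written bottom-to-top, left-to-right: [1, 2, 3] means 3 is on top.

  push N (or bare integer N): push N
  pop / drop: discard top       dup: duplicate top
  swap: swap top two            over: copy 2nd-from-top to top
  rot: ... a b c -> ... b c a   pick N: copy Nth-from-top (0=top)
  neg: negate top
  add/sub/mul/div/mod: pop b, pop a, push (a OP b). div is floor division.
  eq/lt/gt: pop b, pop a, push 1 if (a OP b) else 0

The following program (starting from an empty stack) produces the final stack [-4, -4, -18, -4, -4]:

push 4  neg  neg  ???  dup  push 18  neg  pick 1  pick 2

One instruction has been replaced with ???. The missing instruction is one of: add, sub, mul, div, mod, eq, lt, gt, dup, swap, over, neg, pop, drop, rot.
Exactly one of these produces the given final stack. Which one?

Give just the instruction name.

Answer: neg

Derivation:
Stack before ???: [4]
Stack after ???:  [-4]
The instruction that transforms [4] -> [-4] is: neg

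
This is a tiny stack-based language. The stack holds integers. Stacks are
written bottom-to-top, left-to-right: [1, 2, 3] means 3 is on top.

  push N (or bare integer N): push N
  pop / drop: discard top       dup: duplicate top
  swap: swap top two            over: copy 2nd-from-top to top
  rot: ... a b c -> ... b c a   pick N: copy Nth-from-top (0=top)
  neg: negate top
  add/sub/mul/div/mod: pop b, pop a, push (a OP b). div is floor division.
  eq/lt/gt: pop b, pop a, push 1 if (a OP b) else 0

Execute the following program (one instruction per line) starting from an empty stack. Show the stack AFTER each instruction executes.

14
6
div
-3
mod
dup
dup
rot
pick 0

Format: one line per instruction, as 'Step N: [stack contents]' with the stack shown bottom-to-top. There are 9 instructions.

Step 1: [14]
Step 2: [14, 6]
Step 3: [2]
Step 4: [2, -3]
Step 5: [-1]
Step 6: [-1, -1]
Step 7: [-1, -1, -1]
Step 8: [-1, -1, -1]
Step 9: [-1, -1, -1, -1]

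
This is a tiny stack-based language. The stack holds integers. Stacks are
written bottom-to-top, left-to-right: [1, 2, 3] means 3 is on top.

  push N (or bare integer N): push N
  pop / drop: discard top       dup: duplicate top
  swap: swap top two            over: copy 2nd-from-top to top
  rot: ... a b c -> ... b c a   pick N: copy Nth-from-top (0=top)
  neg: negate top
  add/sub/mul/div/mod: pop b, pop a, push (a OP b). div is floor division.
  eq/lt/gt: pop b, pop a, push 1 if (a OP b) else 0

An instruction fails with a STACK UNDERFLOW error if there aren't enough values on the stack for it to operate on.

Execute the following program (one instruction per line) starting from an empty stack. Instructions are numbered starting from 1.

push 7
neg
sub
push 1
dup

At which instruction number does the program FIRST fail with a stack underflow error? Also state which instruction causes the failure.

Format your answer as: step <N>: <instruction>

Answer: step 3: sub

Derivation:
Step 1 ('push 7'): stack = [7], depth = 1
Step 2 ('neg'): stack = [-7], depth = 1
Step 3 ('sub'): needs 2 value(s) but depth is 1 — STACK UNDERFLOW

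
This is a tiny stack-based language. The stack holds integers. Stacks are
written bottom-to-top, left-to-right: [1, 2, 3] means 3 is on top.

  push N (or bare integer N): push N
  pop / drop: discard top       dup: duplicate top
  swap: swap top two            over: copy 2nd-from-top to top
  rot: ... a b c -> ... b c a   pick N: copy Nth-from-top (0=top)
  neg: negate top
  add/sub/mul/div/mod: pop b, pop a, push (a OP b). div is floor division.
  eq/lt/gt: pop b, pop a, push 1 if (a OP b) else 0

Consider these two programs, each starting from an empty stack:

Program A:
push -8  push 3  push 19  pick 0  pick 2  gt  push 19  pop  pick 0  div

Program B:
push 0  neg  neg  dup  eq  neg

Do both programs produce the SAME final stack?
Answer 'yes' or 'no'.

Answer: no

Derivation:
Program A trace:
  After 'push -8': [-8]
  After 'push 3': [-8, 3]
  After 'push 19': [-8, 3, 19]
  After 'pick 0': [-8, 3, 19, 19]
  After 'pick 2': [-8, 3, 19, 19, 3]
  After 'gt': [-8, 3, 19, 1]
  After 'push 19': [-8, 3, 19, 1, 19]
  After 'pop': [-8, 3, 19, 1]
  After 'pick 0': [-8, 3, 19, 1, 1]
  After 'div': [-8, 3, 19, 1]
Program A final stack: [-8, 3, 19, 1]

Program B trace:
  After 'push 0': [0]
  After 'neg': [0]
  After 'neg': [0]
  After 'dup': [0, 0]
  After 'eq': [1]
  After 'neg': [-1]
Program B final stack: [-1]
Same: no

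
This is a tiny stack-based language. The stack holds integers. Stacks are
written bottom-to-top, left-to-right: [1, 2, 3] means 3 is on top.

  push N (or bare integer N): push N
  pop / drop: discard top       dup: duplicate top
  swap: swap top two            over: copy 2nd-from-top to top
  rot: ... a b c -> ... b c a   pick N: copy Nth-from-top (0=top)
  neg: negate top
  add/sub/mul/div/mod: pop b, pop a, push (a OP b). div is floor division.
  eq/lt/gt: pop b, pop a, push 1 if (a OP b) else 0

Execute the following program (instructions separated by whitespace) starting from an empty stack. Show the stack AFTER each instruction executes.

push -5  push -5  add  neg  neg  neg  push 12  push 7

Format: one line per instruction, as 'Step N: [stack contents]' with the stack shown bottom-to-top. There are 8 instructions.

Step 1: [-5]
Step 2: [-5, -5]
Step 3: [-10]
Step 4: [10]
Step 5: [-10]
Step 6: [10]
Step 7: [10, 12]
Step 8: [10, 12, 7]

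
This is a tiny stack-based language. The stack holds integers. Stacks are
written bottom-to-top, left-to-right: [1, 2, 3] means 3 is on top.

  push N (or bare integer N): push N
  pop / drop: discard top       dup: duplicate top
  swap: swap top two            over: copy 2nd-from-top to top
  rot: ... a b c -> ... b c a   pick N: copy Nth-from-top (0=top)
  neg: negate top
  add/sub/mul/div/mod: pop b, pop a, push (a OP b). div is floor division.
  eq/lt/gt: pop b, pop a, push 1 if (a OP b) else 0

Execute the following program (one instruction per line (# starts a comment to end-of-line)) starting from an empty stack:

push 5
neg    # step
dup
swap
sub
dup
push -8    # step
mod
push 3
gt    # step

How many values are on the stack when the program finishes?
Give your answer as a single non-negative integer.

After 'push 5': stack = [5] (depth 1)
After 'neg': stack = [-5] (depth 1)
After 'dup': stack = [-5, -5] (depth 2)
After 'swap': stack = [-5, -5] (depth 2)
After 'sub': stack = [0] (depth 1)
After 'dup': stack = [0, 0] (depth 2)
After 'push -8': stack = [0, 0, -8] (depth 3)
After 'mod': stack = [0, 0] (depth 2)
After 'push 3': stack = [0, 0, 3] (depth 3)
After 'gt': stack = [0, 0] (depth 2)

Answer: 2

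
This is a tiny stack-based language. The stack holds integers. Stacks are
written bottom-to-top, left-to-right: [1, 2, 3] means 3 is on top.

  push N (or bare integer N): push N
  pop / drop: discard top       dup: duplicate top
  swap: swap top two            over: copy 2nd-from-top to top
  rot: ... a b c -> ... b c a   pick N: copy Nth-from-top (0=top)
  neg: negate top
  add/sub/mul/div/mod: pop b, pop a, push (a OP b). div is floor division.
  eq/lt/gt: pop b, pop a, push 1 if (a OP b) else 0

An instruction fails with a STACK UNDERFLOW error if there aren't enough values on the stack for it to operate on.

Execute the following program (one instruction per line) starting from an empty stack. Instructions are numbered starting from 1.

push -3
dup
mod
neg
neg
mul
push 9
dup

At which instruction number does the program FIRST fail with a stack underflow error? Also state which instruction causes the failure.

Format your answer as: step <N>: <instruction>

Step 1 ('push -3'): stack = [-3], depth = 1
Step 2 ('dup'): stack = [-3, -3], depth = 2
Step 3 ('mod'): stack = [0], depth = 1
Step 4 ('neg'): stack = [0], depth = 1
Step 5 ('neg'): stack = [0], depth = 1
Step 6 ('mul'): needs 2 value(s) but depth is 1 — STACK UNDERFLOW

Answer: step 6: mul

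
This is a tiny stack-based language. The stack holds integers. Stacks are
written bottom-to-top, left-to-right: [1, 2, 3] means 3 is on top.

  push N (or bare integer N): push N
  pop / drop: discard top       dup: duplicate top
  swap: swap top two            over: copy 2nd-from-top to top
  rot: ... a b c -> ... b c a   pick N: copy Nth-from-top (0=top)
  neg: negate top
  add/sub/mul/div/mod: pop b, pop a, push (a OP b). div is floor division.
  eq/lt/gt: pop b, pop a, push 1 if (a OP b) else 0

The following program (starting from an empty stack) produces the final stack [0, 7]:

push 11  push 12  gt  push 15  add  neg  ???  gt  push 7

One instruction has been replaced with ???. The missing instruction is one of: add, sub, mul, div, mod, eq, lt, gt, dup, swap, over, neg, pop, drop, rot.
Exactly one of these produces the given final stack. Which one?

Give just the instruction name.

Answer: dup

Derivation:
Stack before ???: [-15]
Stack after ???:  [-15, -15]
The instruction that transforms [-15] -> [-15, -15] is: dup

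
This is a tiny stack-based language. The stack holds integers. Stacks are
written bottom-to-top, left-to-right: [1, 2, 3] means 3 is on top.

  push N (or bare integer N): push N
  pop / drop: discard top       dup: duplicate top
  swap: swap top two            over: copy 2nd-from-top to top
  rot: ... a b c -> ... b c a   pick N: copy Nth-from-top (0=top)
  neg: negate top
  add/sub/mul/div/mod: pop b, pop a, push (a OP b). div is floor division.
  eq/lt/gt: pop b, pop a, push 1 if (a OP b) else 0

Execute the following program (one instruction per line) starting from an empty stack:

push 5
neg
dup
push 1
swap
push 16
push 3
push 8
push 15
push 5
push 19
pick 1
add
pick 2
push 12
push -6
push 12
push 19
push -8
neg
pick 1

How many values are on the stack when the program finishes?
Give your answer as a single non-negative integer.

Answer: 16

Derivation:
After 'push 5': stack = [5] (depth 1)
After 'neg': stack = [-5] (depth 1)
After 'dup': stack = [-5, -5] (depth 2)
After 'push 1': stack = [-5, -5, 1] (depth 3)
After 'swap': stack = [-5, 1, -5] (depth 3)
After 'push 16': stack = [-5, 1, -5, 16] (depth 4)
After 'push 3': stack = [-5, 1, -5, 16, 3] (depth 5)
After 'push 8': stack = [-5, 1, -5, 16, 3, 8] (depth 6)
After 'push 15': stack = [-5, 1, -5, 16, 3, 8, 15] (depth 7)
After 'push 5': stack = [-5, 1, -5, 16, 3, 8, 15, 5] (depth 8)
  ...
After 'pick 1': stack = [-5, 1, -5, 16, 3, 8, 15, 5, 19, 5] (depth 10)
After 'add': stack = [-5, 1, -5, 16, 3, 8, 15, 5, 24] (depth 9)
After 'pick 2': stack = [-5, 1, -5, 16, 3, 8, 15, 5, 24, 15] (depth 10)
After 'push 12': stack = [-5, 1, -5, 16, 3, 8, 15, 5, 24, 15, 12] (depth 11)
After 'push -6': stack = [-5, 1, -5, 16, 3, 8, 15, 5, 24, 15, 12, -6] (depth 12)
After 'push 12': stack = [-5, 1, -5, 16, 3, 8, 15, 5, 24, 15, 12, -6, 12] (depth 13)
After 'push 19': stack = [-5, 1, -5, 16, 3, 8, 15, 5, 24, 15, 12, -6, 12, 19] (depth 14)
After 'push -8': stack = [-5, 1, -5, 16, 3, 8, 15, 5, 24, 15, 12, -6, 12, 19, -8] (depth 15)
After 'neg': stack = [-5, 1, -5, 16, 3, 8, 15, 5, 24, 15, 12, -6, 12, 19, 8] (depth 15)
After 'pick 1': stack = [-5, 1, -5, 16, 3, 8, 15, 5, 24, 15, 12, -6, 12, 19, 8, 19] (depth 16)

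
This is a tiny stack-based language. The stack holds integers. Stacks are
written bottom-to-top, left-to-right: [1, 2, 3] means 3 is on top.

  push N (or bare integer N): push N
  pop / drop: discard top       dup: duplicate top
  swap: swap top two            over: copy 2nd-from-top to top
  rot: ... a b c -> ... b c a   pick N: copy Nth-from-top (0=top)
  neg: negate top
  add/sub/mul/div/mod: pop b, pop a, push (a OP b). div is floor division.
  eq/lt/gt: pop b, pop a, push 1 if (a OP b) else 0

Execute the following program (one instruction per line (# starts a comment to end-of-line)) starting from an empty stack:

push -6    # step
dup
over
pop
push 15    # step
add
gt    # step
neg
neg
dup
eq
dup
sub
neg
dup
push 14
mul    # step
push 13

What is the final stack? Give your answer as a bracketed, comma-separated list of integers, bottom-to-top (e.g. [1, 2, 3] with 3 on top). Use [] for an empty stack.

Answer: [0, 0, 13]

Derivation:
After 'push -6': [-6]
After 'dup': [-6, -6]
After 'over': [-6, -6, -6]
After 'pop': [-6, -6]
After 'push 15': [-6, -6, 15]
After 'add': [-6, 9]
After 'gt': [0]
After 'neg': [0]
After 'neg': [0]
After 'dup': [0, 0]
After 'eq': [1]
After 'dup': [1, 1]
After 'sub': [0]
After 'neg': [0]
After 'dup': [0, 0]
After 'push 14': [0, 0, 14]
After 'mul': [0, 0]
After 'push 13': [0, 0, 13]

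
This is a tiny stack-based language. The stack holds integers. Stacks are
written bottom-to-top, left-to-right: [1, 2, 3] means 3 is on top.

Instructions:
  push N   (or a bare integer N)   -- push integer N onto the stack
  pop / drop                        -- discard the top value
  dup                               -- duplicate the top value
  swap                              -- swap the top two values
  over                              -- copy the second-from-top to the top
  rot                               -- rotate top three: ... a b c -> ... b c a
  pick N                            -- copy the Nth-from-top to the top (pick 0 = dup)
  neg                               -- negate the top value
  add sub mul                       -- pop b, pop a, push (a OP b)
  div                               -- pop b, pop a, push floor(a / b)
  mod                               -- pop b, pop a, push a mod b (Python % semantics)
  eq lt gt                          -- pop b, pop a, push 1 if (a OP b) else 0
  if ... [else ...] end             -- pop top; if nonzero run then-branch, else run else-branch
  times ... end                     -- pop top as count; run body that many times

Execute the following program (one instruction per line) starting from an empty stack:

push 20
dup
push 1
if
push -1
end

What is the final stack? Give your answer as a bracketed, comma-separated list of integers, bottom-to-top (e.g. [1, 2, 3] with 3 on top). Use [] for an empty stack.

After 'push 20': [20]
After 'dup': [20, 20]
After 'push 1': [20, 20, 1]
After 'if': [20, 20]
After 'push -1': [20, 20, -1]

Answer: [20, 20, -1]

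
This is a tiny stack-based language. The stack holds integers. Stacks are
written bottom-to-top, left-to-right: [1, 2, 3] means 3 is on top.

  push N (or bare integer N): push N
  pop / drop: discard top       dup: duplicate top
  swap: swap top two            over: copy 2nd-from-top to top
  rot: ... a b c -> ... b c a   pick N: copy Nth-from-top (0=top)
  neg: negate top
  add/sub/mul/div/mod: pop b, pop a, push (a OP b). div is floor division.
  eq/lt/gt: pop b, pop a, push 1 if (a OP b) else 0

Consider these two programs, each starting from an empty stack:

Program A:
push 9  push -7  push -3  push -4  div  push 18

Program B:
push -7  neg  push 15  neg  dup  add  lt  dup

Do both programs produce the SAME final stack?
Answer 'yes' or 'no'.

Program A trace:
  After 'push 9': [9]
  After 'push -7': [9, -7]
  After 'push -3': [9, -7, -3]
  After 'push -4': [9, -7, -3, -4]
  After 'div': [9, -7, 0]
  After 'push 18': [9, -7, 0, 18]
Program A final stack: [9, -7, 0, 18]

Program B trace:
  After 'push -7': [-7]
  After 'neg': [7]
  After 'push 15': [7, 15]
  After 'neg': [7, -15]
  After 'dup': [7, -15, -15]
  After 'add': [7, -30]
  After 'lt': [0]
  After 'dup': [0, 0]
Program B final stack: [0, 0]
Same: no

Answer: no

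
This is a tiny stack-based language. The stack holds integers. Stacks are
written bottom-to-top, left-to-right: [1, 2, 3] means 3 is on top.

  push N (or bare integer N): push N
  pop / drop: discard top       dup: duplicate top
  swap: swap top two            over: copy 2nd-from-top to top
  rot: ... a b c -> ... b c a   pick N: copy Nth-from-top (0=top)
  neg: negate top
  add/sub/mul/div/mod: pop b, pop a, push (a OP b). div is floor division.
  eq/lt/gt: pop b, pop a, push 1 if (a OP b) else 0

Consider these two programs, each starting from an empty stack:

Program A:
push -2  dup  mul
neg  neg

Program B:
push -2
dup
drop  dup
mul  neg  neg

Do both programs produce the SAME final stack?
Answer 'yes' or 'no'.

Program A trace:
  After 'push -2': [-2]
  After 'dup': [-2, -2]
  After 'mul': [4]
  After 'neg': [-4]
  After 'neg': [4]
Program A final stack: [4]

Program B trace:
  After 'push -2': [-2]
  After 'dup': [-2, -2]
  After 'drop': [-2]
  After 'dup': [-2, -2]
  After 'mul': [4]
  After 'neg': [-4]
  After 'neg': [4]
Program B final stack: [4]
Same: yes

Answer: yes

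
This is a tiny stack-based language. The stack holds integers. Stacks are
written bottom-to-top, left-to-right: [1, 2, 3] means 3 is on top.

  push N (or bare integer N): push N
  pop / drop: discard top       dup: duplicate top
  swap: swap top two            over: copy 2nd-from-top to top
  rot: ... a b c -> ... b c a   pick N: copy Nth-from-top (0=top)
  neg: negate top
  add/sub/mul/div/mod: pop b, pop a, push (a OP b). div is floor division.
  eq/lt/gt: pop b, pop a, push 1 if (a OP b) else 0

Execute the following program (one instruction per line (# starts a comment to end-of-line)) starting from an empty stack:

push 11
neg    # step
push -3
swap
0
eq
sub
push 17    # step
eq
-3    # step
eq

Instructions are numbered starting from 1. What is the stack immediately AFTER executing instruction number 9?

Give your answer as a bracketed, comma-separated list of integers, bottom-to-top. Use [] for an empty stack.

Step 1 ('push 11'): [11]
Step 2 ('neg'): [-11]
Step 3 ('push -3'): [-11, -3]
Step 4 ('swap'): [-3, -11]
Step 5 ('0'): [-3, -11, 0]
Step 6 ('eq'): [-3, 0]
Step 7 ('sub'): [-3]
Step 8 ('push 17'): [-3, 17]
Step 9 ('eq'): [0]

Answer: [0]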